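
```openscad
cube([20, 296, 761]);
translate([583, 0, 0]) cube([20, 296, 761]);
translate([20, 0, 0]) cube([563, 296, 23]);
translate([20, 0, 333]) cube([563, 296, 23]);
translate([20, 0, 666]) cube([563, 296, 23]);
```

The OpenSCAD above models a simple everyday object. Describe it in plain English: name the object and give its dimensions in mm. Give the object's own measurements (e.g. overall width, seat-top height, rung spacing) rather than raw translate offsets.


An open bookshelf. Two side panels, each 20 mm thick, 296 mm deep and 761 mm tall, stand 603 mm apart (outside-to-outside). Between them sit 3 shelves, each 23 mm thick and 296 mm deep, spanning the full gap between the sides. The bottom shelf rests on the floor (its underside at z = 0) and the clear gap between one shelf's top and the next shelf's underside is 310 mm.


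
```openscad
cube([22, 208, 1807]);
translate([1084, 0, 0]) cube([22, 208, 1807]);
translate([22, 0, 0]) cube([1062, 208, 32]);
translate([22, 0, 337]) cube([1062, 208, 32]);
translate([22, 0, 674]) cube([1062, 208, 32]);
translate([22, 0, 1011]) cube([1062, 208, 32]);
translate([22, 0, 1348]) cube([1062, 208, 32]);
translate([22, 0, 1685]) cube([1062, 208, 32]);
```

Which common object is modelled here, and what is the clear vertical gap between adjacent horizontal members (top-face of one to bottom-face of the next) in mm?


A bookshelf. The clear shelf gap is 305 mm.

Two tall side panels with 6 horizontal boards between them — a bookshelf. The first two shelf undersides are at z = 0 and z = 337; with shelf thickness 32, the clear gap is 337 − 0 − 32 = 305 mm.


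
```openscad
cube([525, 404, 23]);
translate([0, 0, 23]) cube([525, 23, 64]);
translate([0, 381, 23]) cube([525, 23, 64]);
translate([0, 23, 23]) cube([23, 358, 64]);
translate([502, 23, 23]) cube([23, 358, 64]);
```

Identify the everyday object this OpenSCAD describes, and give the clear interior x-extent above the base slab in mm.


An open box. The internal width is 479 mm.

A 525×404 base slab with four walls standing on it — an open box. The base is 525 mm wide and the walls are 23 mm thick, so the internal width is 525 − 2 × 23 = 479 mm.


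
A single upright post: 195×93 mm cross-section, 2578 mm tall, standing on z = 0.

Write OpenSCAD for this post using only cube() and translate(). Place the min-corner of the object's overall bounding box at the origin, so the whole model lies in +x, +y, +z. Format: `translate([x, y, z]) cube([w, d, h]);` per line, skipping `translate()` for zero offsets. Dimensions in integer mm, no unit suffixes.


cube([195, 93, 2578]);


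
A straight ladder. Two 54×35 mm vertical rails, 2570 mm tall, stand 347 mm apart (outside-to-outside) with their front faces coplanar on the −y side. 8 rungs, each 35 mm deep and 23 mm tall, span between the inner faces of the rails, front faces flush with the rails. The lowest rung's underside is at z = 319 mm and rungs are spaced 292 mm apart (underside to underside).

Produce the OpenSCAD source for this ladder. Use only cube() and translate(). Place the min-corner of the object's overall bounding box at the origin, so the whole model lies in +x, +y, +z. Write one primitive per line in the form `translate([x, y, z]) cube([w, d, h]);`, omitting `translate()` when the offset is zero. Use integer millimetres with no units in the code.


cube([54, 35, 2570]);
translate([293, 0, 0]) cube([54, 35, 2570]);
translate([54, 0, 319]) cube([239, 35, 23]);
translate([54, 0, 611]) cube([239, 35, 23]);
translate([54, 0, 903]) cube([239, 35, 23]);
translate([54, 0, 1195]) cube([239, 35, 23]);
translate([54, 0, 1487]) cube([239, 35, 23]);
translate([54, 0, 1779]) cube([239, 35, 23]);
translate([54, 0, 2071]) cube([239, 35, 23]);
translate([54, 0, 2363]) cube([239, 35, 23]);


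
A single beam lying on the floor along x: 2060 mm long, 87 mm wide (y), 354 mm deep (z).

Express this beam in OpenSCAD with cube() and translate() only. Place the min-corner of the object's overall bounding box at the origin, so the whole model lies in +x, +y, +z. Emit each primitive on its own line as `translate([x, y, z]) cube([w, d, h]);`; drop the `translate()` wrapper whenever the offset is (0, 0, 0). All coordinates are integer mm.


cube([2060, 87, 354]);


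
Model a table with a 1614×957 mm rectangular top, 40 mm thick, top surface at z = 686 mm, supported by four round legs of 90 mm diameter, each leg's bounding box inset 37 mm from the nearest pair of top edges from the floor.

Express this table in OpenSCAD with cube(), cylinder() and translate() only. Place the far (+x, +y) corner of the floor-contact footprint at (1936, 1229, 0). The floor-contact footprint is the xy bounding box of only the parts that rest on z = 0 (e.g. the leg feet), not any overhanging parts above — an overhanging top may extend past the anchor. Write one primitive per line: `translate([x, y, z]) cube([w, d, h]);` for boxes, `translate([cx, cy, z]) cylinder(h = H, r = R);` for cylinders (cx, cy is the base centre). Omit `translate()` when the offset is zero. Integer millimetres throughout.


translate([359, 309, 646]) cube([1614, 957, 40]);
translate([441, 391, 0]) cylinder(h = 646, r = 45);
translate([1891, 391, 0]) cylinder(h = 646, r = 45);
translate([441, 1184, 0]) cylinder(h = 646, r = 45);
translate([1891, 1184, 0]) cylinder(h = 646, r = 45);


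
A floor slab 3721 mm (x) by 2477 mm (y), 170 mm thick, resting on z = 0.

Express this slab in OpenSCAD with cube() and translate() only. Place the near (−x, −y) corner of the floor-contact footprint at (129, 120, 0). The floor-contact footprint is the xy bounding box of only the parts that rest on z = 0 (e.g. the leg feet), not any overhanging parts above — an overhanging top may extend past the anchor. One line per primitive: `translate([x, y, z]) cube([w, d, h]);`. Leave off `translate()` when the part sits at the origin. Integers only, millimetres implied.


translate([129, 120, 0]) cube([3721, 2477, 170]);


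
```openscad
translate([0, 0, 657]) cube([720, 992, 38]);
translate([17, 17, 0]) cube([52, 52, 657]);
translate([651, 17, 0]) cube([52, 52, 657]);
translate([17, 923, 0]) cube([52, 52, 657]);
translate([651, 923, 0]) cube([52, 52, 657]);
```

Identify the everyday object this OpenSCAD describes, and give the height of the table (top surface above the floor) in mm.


A table. The table height is 695 mm.

A 720×992×38 slab sits at z = 657 on four 52 mm square posts — a table. The top surface is at 657 + 38 = 695 mm.


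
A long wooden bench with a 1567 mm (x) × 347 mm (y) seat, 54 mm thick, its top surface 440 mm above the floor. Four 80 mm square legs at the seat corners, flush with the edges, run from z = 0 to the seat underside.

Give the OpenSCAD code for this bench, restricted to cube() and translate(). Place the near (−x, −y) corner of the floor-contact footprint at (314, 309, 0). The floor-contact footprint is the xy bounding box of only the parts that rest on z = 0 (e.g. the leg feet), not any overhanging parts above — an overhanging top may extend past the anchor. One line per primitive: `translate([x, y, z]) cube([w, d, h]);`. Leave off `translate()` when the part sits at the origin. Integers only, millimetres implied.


translate([314, 309, 386]) cube([1567, 347, 54]);
translate([314, 309, 0]) cube([80, 80, 386]);
translate([314, 576, 0]) cube([80, 80, 386]);
translate([1801, 309, 0]) cube([80, 80, 386]);
translate([1801, 576, 0]) cube([80, 80, 386]);


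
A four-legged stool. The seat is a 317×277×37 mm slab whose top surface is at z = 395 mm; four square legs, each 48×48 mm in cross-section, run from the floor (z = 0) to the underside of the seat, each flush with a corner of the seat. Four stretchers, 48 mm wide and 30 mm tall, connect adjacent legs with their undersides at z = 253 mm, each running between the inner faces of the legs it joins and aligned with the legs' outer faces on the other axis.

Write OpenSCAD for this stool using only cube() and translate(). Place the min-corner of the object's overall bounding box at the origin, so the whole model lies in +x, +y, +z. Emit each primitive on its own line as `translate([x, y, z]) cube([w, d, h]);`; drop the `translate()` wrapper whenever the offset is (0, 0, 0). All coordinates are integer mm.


translate([0, 0, 358]) cube([317, 277, 37]);
cube([48, 48, 358]);
translate([269, 0, 0]) cube([48, 48, 358]);
translate([0, 229, 0]) cube([48, 48, 358]);
translate([269, 229, 0]) cube([48, 48, 358]);
translate([48, 0, 253]) cube([221, 48, 30]);
translate([48, 229, 253]) cube([221, 48, 30]);
translate([0, 48, 253]) cube([48, 181, 30]);
translate([269, 48, 253]) cube([48, 181, 30]);


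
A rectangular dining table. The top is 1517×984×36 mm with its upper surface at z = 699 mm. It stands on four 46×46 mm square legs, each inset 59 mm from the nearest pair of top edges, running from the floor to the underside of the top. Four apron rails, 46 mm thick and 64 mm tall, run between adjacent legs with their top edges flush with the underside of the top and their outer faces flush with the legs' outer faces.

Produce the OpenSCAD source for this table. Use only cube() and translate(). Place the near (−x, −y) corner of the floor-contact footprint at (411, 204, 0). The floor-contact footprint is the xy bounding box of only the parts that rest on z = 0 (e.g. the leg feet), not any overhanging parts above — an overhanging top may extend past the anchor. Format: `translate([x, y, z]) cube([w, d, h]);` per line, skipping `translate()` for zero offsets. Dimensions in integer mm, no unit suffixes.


translate([352, 145, 663]) cube([1517, 984, 36]);
translate([411, 204, 0]) cube([46, 46, 663]);
translate([1764, 204, 0]) cube([46, 46, 663]);
translate([411, 1024, 0]) cube([46, 46, 663]);
translate([1764, 1024, 0]) cube([46, 46, 663]);
translate([457, 204, 599]) cube([1307, 46, 64]);
translate([457, 1024, 599]) cube([1307, 46, 64]);
translate([411, 250, 599]) cube([46, 774, 64]);
translate([1764, 250, 599]) cube([46, 774, 64]);


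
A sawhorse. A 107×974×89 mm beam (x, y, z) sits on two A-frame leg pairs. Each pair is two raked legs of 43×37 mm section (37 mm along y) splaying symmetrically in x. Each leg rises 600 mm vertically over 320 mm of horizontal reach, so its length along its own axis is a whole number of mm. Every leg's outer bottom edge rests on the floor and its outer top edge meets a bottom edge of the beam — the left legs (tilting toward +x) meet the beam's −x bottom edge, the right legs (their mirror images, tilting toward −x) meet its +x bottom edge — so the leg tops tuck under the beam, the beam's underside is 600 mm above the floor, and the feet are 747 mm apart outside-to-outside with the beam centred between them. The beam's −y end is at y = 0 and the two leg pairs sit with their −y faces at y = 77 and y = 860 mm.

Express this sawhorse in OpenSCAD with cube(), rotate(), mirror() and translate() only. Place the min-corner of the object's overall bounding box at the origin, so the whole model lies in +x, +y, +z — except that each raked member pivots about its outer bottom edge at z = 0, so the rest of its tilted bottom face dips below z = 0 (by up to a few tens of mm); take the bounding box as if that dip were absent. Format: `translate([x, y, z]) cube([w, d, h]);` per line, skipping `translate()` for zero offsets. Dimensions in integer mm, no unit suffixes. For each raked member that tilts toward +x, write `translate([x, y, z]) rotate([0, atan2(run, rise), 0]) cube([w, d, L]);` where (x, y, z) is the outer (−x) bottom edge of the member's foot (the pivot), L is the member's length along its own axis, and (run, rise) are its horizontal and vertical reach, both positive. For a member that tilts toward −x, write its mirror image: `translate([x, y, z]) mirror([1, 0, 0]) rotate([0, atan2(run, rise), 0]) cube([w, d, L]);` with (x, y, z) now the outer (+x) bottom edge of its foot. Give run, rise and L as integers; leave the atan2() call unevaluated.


translate([320, 0, 600]) cube([107, 974, 89]);
translate([0, 77, 0]) rotate([0, atan2(320, 600), 0]) cube([43, 37, 680]);
translate([747, 77, 0]) mirror([1, 0, 0]) rotate([0, atan2(320, 600), 0]) cube([43, 37, 680]);
translate([0, 860, 0]) rotate([0, atan2(320, 600), 0]) cube([43, 37, 680]);
translate([747, 860, 0]) mirror([1, 0, 0]) rotate([0, atan2(320, 600), 0]) cube([43, 37, 680]);


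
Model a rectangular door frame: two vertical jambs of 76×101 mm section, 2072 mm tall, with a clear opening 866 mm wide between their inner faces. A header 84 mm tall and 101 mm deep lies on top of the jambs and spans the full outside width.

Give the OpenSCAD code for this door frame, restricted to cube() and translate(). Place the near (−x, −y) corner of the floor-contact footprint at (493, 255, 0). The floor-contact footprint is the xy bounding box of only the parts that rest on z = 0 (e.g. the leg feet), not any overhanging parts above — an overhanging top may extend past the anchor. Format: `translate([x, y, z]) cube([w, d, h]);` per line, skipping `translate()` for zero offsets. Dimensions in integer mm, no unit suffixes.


translate([493, 255, 0]) cube([76, 101, 2072]);
translate([1435, 255, 0]) cube([76, 101, 2072]);
translate([493, 255, 2072]) cube([1018, 101, 84]);


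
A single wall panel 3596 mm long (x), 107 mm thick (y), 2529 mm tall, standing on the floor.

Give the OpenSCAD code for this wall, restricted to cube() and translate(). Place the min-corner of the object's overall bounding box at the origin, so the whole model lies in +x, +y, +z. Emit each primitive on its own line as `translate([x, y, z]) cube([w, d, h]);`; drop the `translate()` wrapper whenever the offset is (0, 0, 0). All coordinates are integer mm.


cube([3596, 107, 2529]);


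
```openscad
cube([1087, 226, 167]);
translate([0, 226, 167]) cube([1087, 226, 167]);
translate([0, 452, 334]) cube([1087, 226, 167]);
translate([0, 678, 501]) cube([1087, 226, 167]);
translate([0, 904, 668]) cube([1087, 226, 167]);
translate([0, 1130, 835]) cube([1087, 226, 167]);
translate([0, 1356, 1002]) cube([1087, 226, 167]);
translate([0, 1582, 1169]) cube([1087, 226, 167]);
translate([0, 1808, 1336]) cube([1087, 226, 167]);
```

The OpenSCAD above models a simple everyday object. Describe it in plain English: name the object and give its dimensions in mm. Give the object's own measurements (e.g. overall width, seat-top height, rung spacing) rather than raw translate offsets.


A straight staircase of 9 solid steps. Each step is 1087 mm wide (x), 226 mm deep (y, the going) and 167 mm tall (the rise). The first step rests on the floor; each subsequent step sits one going further in +y and one rise higher in +z, directly behind and above the previous step with no overlap.


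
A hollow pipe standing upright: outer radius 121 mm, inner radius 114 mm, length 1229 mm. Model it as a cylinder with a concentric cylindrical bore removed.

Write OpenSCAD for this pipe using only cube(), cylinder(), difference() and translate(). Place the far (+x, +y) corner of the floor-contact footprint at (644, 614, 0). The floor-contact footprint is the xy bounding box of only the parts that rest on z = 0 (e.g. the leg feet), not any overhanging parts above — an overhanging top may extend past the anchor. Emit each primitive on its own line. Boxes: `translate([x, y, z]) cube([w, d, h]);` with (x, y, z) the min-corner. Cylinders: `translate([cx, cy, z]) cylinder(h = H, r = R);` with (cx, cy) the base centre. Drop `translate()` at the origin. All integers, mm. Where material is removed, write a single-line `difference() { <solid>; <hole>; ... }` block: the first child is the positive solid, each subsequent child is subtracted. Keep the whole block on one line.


difference() { translate([523, 493, 0]) cylinder(h = 1229, r = 121); translate([523, 493, 0]) cylinder(h = 1229, r = 114); }


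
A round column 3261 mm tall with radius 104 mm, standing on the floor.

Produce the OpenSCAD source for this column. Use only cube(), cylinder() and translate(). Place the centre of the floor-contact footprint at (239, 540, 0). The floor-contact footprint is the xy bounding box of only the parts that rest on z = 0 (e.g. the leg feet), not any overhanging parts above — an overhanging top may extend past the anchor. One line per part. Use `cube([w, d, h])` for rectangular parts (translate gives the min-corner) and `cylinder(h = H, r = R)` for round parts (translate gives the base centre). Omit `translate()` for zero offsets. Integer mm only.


translate([239, 540, 0]) cylinder(h = 3261, r = 104);


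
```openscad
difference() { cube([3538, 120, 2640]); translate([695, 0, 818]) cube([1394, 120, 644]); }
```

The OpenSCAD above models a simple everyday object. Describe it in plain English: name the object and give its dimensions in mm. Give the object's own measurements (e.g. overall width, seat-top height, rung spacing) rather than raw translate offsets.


A wall 3538 mm long (x), 120 mm thick (y), 2640 mm tall, with a rectangular window opening cut through it. The opening is 1394 mm wide and 644 mm tall; its sill is at z = 818 mm and its near (−x) edge is 695 mm from the wall's −x end. The opening passes through the full wall thickness.


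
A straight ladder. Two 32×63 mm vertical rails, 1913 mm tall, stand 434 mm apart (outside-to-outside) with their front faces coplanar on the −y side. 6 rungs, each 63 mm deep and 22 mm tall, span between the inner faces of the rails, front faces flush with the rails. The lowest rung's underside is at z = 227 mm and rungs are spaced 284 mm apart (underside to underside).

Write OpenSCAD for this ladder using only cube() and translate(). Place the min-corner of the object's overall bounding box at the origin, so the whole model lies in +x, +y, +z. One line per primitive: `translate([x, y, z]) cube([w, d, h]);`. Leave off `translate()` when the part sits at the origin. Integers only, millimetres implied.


// rung span = 434 - 2*32 = 370
// rung[k] z = 227 + k*284
cube([32, 63, 1913]);
translate([402, 0, 0]) cube([32, 63, 1913]);
translate([32, 0, 227]) cube([370, 63, 22]);
translate([32, 0, 511]) cube([370, 63, 22]);
translate([32, 0, 795]) cube([370, 63, 22]);
translate([32, 0, 1079]) cube([370, 63, 22]);
translate([32, 0, 1363]) cube([370, 63, 22]);
translate([32, 0, 1647]) cube([370, 63, 22]);


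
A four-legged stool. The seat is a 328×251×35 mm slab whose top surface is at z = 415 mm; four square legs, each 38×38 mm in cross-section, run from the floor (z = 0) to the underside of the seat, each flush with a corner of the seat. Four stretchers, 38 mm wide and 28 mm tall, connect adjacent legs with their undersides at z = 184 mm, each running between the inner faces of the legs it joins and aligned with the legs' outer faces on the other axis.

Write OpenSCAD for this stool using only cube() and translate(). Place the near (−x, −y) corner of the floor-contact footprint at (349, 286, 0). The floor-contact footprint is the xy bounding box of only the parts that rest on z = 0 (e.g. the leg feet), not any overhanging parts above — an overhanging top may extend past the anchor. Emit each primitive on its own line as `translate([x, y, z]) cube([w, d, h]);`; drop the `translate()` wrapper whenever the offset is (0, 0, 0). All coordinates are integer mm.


translate([349, 286, 380]) cube([328, 251, 35]);
translate([349, 286, 0]) cube([38, 38, 380]);
translate([639, 286, 0]) cube([38, 38, 380]);
translate([349, 499, 0]) cube([38, 38, 380]);
translate([639, 499, 0]) cube([38, 38, 380]);
translate([387, 286, 184]) cube([252, 38, 28]);
translate([387, 499, 184]) cube([252, 38, 28]);
translate([349, 324, 184]) cube([38, 175, 28]);
translate([639, 324, 184]) cube([38, 175, 28]);


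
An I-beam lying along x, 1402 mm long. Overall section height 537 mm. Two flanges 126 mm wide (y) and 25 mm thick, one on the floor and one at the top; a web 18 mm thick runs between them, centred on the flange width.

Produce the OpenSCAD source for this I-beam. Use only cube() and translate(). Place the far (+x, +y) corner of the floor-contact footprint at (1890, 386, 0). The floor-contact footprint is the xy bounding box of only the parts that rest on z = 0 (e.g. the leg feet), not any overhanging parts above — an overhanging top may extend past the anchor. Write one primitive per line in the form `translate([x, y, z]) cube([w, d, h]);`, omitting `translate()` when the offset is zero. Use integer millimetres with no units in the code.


translate([488, 260, 0]) cube([1402, 126, 25]);
translate([488, 314, 25]) cube([1402, 18, 487]);
translate([488, 260, 512]) cube([1402, 126, 25]);


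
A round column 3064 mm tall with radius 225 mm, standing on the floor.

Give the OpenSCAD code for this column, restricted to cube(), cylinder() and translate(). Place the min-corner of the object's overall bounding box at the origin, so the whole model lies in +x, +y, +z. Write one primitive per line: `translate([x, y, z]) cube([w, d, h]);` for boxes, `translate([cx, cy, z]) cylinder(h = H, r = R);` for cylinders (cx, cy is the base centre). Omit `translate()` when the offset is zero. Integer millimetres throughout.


translate([225, 225, 0]) cylinder(h = 3064, r = 225);


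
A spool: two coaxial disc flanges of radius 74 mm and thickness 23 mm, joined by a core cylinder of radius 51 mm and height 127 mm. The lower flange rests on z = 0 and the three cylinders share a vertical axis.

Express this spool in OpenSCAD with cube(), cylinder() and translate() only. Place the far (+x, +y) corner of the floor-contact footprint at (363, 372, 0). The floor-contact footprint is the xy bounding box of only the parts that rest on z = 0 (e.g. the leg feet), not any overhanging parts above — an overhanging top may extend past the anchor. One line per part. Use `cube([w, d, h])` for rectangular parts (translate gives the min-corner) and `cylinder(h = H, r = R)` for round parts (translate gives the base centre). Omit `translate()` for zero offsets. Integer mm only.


translate([289, 298, 0]) cylinder(h = 23, r = 74);
translate([289, 298, 23]) cylinder(h = 127, r = 51);
translate([289, 298, 150]) cylinder(h = 23, r = 74);


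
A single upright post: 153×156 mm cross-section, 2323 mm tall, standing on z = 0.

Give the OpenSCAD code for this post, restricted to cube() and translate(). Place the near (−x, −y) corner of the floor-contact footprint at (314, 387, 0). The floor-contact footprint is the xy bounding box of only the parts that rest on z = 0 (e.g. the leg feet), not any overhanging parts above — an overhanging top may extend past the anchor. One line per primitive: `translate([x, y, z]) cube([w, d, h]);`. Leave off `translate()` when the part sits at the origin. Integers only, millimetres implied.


translate([314, 387, 0]) cube([153, 156, 2323]);


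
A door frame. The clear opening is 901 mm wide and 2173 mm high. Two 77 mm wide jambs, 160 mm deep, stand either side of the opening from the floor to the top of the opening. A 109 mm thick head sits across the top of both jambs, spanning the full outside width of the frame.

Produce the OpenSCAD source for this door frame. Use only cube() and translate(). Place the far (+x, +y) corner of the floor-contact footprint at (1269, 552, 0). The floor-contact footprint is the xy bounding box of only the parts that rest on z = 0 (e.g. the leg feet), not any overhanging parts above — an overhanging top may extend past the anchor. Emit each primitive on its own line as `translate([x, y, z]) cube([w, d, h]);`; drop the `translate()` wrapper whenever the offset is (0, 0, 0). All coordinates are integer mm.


translate([214, 392, 0]) cube([77, 160, 2173]);
translate([1192, 392, 0]) cube([77, 160, 2173]);
translate([214, 392, 2173]) cube([1055, 160, 109]);


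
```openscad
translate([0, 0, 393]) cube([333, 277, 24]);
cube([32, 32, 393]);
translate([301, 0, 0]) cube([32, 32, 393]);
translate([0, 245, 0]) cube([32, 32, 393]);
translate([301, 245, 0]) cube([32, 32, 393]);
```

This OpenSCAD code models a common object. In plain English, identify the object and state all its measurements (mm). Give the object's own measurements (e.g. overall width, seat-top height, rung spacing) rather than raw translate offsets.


A simple wooden stool: a rectangular seat 333 mm (x) by 277 mm (y), 24 mm thick, top face at z = 417 mm, on four square legs, each 32×32 mm in cross-section. The legs rest on z = 0, each flush with a corner of the seat.


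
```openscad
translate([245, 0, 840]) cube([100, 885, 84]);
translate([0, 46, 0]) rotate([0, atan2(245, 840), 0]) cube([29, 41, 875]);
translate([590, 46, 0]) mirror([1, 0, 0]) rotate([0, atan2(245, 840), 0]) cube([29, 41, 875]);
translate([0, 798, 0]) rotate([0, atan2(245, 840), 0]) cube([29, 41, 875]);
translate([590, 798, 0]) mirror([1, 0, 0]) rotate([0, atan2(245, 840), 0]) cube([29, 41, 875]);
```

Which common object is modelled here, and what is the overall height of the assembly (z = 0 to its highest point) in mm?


A sawhorse. The overall height is 924 mm.

A beam across two mirrored pairs of raked legs — a sawhorse. The beam's underside is at z = 840 (matching the legs' vertical rise in atan2(245, 840)) and the beam is 84 mm tall, so its top is at 840 + 84 = 924 mm. The raked legs top out at the beam's underside, so that is the highest point.


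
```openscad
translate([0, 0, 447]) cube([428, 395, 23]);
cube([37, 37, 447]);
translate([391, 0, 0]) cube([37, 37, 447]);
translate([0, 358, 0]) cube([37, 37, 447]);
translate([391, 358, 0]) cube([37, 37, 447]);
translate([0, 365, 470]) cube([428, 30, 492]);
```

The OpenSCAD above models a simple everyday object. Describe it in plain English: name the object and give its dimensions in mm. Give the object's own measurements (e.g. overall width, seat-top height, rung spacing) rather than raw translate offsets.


A chair. The seat is a 428×395×23 mm slab with its top at z = 470 mm, on four 37×37 mm corner legs (flush with the seat edges, standing on z = 0). A flat backrest 30 mm thick, 492 mm tall, spans the full seat width and rises from the seat top along its +y edge, rear face flush with the rear of the seat.


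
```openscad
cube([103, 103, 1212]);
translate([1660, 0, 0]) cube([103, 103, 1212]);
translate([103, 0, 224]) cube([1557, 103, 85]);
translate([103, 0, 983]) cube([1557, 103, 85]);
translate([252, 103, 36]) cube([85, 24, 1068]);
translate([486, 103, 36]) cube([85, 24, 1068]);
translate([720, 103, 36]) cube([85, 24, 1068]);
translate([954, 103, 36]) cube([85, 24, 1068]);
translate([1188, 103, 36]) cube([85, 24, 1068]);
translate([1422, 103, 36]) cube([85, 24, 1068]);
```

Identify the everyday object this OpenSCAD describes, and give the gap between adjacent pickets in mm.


A fence section. The picket gap is 149 mm.

Two posts, two rails, 6 pickets — a fence section. Span 1557 mm holds 6 pickets of 85 mm with 7 equal gaps: ⌊(1557 − 6·85) / 7⌋ = 149 mm.


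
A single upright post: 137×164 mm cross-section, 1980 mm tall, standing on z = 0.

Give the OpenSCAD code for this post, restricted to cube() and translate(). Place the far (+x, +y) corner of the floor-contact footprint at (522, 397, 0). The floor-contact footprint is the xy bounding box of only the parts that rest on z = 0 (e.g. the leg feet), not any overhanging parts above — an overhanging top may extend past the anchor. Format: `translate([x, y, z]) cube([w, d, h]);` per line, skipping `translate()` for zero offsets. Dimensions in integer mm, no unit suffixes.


translate([385, 233, 0]) cube([137, 164, 1980]);


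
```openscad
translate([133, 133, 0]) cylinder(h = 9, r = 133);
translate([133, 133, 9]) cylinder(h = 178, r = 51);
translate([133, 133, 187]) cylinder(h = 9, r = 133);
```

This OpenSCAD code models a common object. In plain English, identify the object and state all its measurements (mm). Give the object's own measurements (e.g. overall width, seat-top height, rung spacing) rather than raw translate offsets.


A spool: two coaxial disc flanges of radius 133 mm and thickness 9 mm, joined by a core cylinder of radius 51 mm and height 178 mm. The lower flange rests on z = 0 and the three cylinders share a vertical axis.


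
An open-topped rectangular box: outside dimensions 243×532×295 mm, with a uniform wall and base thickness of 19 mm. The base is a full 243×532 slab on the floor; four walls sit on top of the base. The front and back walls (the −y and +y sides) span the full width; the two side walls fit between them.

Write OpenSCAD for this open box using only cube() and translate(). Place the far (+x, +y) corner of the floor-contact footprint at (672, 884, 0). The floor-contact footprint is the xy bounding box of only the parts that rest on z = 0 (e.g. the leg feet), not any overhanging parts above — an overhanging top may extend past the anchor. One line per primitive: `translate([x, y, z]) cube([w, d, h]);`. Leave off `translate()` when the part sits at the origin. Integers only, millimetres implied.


translate([429, 352, 0]) cube([243, 532, 19]);
translate([429, 352, 19]) cube([243, 19, 276]);
translate([429, 865, 19]) cube([243, 19, 276]);
translate([429, 371, 19]) cube([19, 494, 276]);
translate([653, 371, 19]) cube([19, 494, 276]);


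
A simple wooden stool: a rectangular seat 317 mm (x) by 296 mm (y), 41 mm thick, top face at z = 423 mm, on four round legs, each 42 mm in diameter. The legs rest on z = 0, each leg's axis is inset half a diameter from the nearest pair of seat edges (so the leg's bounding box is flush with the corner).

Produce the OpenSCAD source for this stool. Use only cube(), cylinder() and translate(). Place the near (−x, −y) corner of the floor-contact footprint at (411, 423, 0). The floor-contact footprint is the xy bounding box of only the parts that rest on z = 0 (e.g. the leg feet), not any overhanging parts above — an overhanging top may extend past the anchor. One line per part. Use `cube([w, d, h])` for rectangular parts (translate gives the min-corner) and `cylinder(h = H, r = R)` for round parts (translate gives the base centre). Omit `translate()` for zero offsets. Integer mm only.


translate([411, 423, 382]) cube([317, 296, 41]);
translate([432, 444, 0]) cylinder(h = 382, r = 21);
translate([707, 444, 0]) cylinder(h = 382, r = 21);
translate([432, 698, 0]) cylinder(h = 382, r = 21);
translate([707, 698, 0]) cylinder(h = 382, r = 21);


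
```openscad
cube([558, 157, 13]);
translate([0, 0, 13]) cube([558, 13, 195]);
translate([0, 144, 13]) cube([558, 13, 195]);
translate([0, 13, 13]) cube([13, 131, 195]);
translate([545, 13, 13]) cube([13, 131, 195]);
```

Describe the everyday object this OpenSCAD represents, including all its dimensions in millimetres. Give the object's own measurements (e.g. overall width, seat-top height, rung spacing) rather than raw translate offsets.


An open-topped rectangular box: outside dimensions 558×157×208 mm, with a uniform wall and base thickness of 13 mm. The base is a full 558×157 slab on the floor; four walls sit on top of the base. The front and back walls (the −y and +y sides) span the full width; the two side walls fit between them.


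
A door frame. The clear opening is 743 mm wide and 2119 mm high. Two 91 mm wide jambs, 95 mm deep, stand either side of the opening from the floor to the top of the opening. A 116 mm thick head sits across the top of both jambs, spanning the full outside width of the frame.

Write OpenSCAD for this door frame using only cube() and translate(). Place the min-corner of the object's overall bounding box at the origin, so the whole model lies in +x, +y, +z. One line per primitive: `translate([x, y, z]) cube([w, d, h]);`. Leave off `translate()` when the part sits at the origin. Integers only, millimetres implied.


cube([91, 95, 2119]);
translate([834, 0, 0]) cube([91, 95, 2119]);
translate([0, 0, 2119]) cube([925, 95, 116]);


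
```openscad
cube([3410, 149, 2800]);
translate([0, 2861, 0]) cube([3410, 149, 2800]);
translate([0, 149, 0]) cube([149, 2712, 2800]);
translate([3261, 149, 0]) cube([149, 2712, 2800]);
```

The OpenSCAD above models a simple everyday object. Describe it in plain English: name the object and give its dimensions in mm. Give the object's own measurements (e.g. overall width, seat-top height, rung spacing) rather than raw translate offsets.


The wall frame of a small rectangular building: four walls, each 2800 mm tall and 149 mm thick, enclosing a footprint 3410 mm (x) by 3010 mm (y) outside-to-outside, with no floor or roof. The front and back walls (the −y and +y sides) span the full width; the two side walls fit between them.


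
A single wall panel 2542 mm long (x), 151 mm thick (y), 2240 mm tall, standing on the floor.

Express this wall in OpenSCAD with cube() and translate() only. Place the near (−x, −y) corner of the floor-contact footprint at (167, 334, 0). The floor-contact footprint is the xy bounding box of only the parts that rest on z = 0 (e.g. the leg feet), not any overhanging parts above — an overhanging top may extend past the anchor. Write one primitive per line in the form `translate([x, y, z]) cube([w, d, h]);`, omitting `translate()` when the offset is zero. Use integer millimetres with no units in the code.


translate([167, 334, 0]) cube([2542, 151, 2240]);


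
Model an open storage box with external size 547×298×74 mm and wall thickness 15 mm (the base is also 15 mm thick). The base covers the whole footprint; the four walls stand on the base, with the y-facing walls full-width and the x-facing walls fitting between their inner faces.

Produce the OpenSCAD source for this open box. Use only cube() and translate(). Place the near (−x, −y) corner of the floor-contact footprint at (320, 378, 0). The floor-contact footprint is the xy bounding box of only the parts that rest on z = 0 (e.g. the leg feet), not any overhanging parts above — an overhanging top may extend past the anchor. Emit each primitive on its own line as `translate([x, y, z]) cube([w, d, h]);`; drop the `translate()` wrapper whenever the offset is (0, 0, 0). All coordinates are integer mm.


translate([320, 378, 0]) cube([547, 298, 15]);
translate([320, 378, 15]) cube([547, 15, 59]);
translate([320, 661, 15]) cube([547, 15, 59]);
translate([320, 393, 15]) cube([15, 268, 59]);
translate([852, 393, 15]) cube([15, 268, 59]);


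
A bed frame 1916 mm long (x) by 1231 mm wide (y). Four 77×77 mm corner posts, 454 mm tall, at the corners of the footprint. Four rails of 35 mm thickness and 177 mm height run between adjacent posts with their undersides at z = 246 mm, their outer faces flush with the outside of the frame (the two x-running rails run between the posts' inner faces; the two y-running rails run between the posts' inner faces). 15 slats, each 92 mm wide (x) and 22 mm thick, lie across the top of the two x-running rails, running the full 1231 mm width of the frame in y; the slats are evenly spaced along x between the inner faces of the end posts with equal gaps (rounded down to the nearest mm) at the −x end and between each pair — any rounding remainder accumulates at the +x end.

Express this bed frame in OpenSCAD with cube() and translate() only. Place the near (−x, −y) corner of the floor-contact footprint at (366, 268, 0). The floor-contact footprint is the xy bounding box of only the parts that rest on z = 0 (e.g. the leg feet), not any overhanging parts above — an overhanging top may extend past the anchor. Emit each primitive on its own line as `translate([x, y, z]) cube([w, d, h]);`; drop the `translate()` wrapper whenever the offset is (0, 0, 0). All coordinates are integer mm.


// slat z = rail_z + rail_h = 246 + 177 = 423
// slat gap = ⌊(1762 − 15·92) / 16⌋ = 23
translate([366, 268, 0]) cube([77, 77, 454]);
translate([366, 1422, 0]) cube([77, 77, 454]);
translate([2205, 268, 0]) cube([77, 77, 454]);
translate([2205, 1422, 0]) cube([77, 77, 454]);
translate([443, 268, 246]) cube([1762, 35, 177]);
translate([443, 1464, 246]) cube([1762, 35, 177]);
translate([366, 345, 246]) cube([35, 1077, 177]);
translate([2247, 345, 246]) cube([35, 1077, 177]);
translate([466, 268, 423]) cube([92, 1231, 22]);
translate([581, 268, 423]) cube([92, 1231, 22]);
translate([696, 268, 423]) cube([92, 1231, 22]);
translate([811, 268, 423]) cube([92, 1231, 22]);
translate([926, 268, 423]) cube([92, 1231, 22]);
translate([1041, 268, 423]) cube([92, 1231, 22]);
translate([1156, 268, 423]) cube([92, 1231, 22]);
translate([1271, 268, 423]) cube([92, 1231, 22]);
translate([1386, 268, 423]) cube([92, 1231, 22]);
translate([1501, 268, 423]) cube([92, 1231, 22]);
translate([1616, 268, 423]) cube([92, 1231, 22]);
translate([1731, 268, 423]) cube([92, 1231, 22]);
translate([1846, 268, 423]) cube([92, 1231, 22]);
translate([1961, 268, 423]) cube([92, 1231, 22]);
translate([2076, 268, 423]) cube([92, 1231, 22]);


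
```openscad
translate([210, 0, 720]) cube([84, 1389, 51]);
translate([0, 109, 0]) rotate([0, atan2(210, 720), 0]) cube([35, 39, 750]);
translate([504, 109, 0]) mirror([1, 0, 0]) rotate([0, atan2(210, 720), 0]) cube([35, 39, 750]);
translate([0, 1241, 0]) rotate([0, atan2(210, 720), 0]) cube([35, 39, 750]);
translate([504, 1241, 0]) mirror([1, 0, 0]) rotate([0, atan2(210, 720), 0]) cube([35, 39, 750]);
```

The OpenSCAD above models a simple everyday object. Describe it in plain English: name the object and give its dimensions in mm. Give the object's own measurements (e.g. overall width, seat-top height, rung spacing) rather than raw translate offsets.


A sawhorse. A 84×1389×51 mm beam (x, y, z) sits on two A-frame leg pairs. Each pair is two raked legs of 35×39 mm section (39 mm along y) splaying symmetrically in x. Each leg rises 720 mm vertically over 210 mm of horizontal reach and is 750 mm long along its own axis. Every leg's outer bottom edge rests on the floor and its outer top edge meets a bottom edge of the beam — the left legs (tilting toward +x) meet the beam's −x bottom edge, the right legs (their mirror images, tilting toward −x) meet its +x bottom edge — so the leg tops tuck under the beam, the beam's underside is 720 mm above the floor, and the feet are 504 mm apart outside-to-outside with the beam centred between them. The two leg pairs are set in 109 mm from either end of the beam.


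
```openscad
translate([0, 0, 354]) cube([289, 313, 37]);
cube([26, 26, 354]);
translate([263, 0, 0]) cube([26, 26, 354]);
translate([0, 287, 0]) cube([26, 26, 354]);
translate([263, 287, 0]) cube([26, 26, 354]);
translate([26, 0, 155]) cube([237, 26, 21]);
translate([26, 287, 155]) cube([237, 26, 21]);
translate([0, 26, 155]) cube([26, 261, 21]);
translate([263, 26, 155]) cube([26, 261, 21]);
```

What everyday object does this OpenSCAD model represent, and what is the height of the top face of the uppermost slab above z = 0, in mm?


A stool. The seat height is 391 mm.

A 289×313×37 slab at z = 354 on four corner posts — a stool. The seat top is 354 + 37 = 391 mm.


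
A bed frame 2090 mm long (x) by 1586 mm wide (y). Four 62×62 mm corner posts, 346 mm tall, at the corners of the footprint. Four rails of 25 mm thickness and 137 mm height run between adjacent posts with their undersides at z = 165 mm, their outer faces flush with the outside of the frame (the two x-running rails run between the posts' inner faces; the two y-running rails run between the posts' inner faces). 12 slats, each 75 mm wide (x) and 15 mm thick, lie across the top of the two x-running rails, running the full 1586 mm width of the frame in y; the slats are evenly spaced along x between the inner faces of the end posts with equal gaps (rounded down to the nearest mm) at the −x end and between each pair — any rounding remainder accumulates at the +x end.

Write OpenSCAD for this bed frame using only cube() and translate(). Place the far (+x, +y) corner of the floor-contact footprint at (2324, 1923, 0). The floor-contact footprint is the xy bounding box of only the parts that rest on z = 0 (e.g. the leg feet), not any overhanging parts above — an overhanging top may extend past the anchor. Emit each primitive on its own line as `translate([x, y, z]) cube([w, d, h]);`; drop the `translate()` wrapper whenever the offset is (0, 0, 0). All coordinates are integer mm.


translate([234, 337, 0]) cube([62, 62, 346]);
translate([234, 1861, 0]) cube([62, 62, 346]);
translate([2262, 337, 0]) cube([62, 62, 346]);
translate([2262, 1861, 0]) cube([62, 62, 346]);
translate([296, 337, 165]) cube([1966, 25, 137]);
translate([296, 1898, 165]) cube([1966, 25, 137]);
translate([234, 399, 165]) cube([25, 1462, 137]);
translate([2299, 399, 165]) cube([25, 1462, 137]);
translate([378, 337, 302]) cube([75, 1586, 15]);
translate([535, 337, 302]) cube([75, 1586, 15]);
translate([692, 337, 302]) cube([75, 1586, 15]);
translate([849, 337, 302]) cube([75, 1586, 15]);
translate([1006, 337, 302]) cube([75, 1586, 15]);
translate([1163, 337, 302]) cube([75, 1586, 15]);
translate([1320, 337, 302]) cube([75, 1586, 15]);
translate([1477, 337, 302]) cube([75, 1586, 15]);
translate([1634, 337, 302]) cube([75, 1586, 15]);
translate([1791, 337, 302]) cube([75, 1586, 15]);
translate([1948, 337, 302]) cube([75, 1586, 15]);
translate([2105, 337, 302]) cube([75, 1586, 15]);
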